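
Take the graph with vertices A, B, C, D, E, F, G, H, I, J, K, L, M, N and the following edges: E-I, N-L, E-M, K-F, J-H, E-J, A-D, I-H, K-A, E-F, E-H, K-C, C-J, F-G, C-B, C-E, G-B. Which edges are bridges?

The edges on the cycle E-J-H-E are not bridges since each lies on that cycle.
But removing N-L disconnects N from L; removing A-D disconnects A from D; removing A-K disconnects A from K; removing M-E disconnects M from E — these are bridges.

A-D, A-K, E-M, L-N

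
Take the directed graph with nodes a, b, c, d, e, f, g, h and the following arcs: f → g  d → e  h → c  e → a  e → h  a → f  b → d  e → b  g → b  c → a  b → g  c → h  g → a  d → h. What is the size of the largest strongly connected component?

{a, b, c, d, e, f, g, h} are all mutually reachable — one SCC of size 8.
The largest has 8 vertices.

8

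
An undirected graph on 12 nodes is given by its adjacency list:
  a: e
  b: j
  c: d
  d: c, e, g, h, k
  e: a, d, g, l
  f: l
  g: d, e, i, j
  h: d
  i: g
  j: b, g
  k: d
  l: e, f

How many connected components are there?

1

Starting from a we can reach a, b, c, d, e, f, g, h, i, j, k, l. That is one component of size 12.
Total: 1 component.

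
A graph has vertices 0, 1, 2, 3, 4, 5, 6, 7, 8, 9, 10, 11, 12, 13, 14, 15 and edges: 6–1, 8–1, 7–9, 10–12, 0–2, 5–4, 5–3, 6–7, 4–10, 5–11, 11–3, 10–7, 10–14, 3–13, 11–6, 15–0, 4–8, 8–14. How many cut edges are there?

5

The edges on the cycle 5-11-6-7-10-4-5 are not bridges since each lies on that cycle.
But removing 7–9 disconnects 7 from 9; removing 10–12 disconnects 10 from 12; removing 3–13 disconnects 3 from 13; removing 15–0 disconnects 15 from 0 — these are bridges.
In total 5 edges are bridges.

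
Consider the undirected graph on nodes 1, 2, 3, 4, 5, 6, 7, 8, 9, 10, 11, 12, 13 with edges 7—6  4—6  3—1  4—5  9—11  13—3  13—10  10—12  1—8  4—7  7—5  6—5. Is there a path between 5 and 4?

Yes

From 5 we can reach 4, 5, 6, 7, which includes 4.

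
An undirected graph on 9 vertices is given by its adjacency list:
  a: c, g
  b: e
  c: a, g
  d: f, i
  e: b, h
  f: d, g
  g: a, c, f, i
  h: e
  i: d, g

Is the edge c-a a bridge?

No

After removing c-a, the path c-g-a still connects them, so the edge is not a bridge.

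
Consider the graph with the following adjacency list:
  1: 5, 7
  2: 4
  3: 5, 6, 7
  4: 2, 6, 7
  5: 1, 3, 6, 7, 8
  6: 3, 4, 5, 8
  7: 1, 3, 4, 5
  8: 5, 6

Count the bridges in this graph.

1

The edges on the cycle 7-4-6-3-5-7 are not bridges since each lies on that cycle.
But removing 4-2 disconnects 4 from 2 — this is a bridge.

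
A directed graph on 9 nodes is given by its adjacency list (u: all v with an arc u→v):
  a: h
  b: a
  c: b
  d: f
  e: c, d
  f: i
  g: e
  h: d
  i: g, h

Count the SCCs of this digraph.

1

{a, b, c, d, e, f, g, h, i} are all mutually reachable — one SCC of size 9.
That gives 1 strongly connected component.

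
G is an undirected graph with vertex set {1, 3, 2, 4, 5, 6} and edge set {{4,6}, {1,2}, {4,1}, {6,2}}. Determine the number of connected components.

5 is isolated — a component by itself.
3 is isolated — a component by itself.
Starting from 1 we can reach 1, 2, 4, 6. That is one component of size 4.
Total: 3 components.

3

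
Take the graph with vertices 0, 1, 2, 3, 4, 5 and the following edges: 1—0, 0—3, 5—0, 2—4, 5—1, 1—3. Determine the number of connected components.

2

Starting from 2 we can reach 2, 4. That is one component of size 2.
Starting from 0 we can reach 0, 1, 3, 5. That is one component of size 4.
Total: 2 components.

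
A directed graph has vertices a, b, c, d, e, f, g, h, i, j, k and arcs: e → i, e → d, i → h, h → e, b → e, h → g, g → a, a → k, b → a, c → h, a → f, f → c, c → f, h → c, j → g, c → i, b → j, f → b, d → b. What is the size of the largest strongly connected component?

10

{a, b, c, d, e, f, g, h, i, j} are all mutually reachable — one SCC of size 10.
{k} is an SCC by itself.
The largest has 10 vertices.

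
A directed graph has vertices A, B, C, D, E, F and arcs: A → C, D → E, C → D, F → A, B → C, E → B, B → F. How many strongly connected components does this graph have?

{A, B, C, D, E, F} are all mutually reachable — one SCC of size 6.
That gives 1 strongly connected component.

1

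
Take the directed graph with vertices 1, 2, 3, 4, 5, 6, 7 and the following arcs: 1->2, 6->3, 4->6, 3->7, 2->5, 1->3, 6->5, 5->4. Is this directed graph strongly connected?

There is no directed path from 5 to 1, so the graph is not strongly connected.

No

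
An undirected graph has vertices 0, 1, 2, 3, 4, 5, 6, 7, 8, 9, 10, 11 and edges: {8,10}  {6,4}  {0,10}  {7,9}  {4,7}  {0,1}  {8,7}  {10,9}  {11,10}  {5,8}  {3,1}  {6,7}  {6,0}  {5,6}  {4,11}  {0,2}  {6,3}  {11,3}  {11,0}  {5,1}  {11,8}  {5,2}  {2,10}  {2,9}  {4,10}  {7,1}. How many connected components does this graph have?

1

Starting from 0 we can reach 0, 1, 2, 3, 4, 5, 6, 7, 8, 9, 10, 11. That is one component of size 12.
Total: 1 component.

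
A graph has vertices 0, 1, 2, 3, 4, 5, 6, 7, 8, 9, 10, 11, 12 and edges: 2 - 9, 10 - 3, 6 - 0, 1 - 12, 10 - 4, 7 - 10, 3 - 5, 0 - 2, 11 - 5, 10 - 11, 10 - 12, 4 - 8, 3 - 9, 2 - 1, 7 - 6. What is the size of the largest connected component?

Starting from 0 we can reach 0, 1, 2, 3, 4, 5, 6, 7, 8, 9, 10, 11, 12. That is one component of size 13.
The largest has 13 vertices.

13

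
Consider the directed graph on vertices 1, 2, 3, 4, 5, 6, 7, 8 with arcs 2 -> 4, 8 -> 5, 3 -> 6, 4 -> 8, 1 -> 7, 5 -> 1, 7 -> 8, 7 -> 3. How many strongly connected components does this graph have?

{1, 5, 7, 8} are all mutually reachable — one SCC of size 4.
{6} is an SCC by itself.
{2} is an SCC by itself.
{3} is an SCC by itself.
{4} is an SCC by itself.
That gives 5 strongly connected components.

5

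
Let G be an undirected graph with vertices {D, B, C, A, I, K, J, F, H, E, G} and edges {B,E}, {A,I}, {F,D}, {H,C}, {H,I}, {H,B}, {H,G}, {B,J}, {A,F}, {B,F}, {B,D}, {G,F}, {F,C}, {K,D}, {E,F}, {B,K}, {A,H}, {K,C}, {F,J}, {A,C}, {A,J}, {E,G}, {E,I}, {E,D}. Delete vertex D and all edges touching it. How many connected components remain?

1

With D gone, the remaining components are: {A, B, C, E, F, G, H, I, J, K}.
That is 1 component.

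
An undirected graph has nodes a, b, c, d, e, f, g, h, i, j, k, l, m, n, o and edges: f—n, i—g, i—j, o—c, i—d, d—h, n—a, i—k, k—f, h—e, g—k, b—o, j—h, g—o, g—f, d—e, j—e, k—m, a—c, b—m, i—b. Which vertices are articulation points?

Removing i increases the component count from 2 to 3, so i is a cut vertex.
By contrast removing o leaves 2 components; it is not a cut vertex. No other vertex is a cut vertex either.

i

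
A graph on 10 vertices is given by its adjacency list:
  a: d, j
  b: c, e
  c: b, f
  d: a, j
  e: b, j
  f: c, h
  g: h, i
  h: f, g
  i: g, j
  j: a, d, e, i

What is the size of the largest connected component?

Starting from a we can reach a, b, c, d, e, f, g, h, i, j. That is one component of size 10.
The largest has 10 vertices.

10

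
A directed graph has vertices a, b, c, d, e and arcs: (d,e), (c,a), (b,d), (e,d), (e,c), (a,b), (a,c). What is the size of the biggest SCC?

{a, b, c, d, e} are all mutually reachable — one SCC of size 5.
The largest has 5 vertices.

5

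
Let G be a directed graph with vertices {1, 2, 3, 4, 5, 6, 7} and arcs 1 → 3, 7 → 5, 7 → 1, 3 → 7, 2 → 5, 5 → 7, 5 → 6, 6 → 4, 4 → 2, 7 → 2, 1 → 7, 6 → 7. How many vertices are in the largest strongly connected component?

7

{1, 2, 3, 4, 5, 6, 7} are all mutually reachable — one SCC of size 7.
The largest has 7 vertices.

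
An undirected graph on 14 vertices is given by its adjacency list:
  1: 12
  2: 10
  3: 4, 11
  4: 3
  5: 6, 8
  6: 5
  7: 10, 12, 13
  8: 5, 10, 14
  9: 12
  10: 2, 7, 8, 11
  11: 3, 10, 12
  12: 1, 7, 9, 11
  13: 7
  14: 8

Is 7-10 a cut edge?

After removing 7-10, the path 7-12-11-10 still connects them, so the edge is not a bridge.

No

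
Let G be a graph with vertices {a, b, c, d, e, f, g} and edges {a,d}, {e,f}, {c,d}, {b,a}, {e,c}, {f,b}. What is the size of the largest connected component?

g is isolated — a component by itself.
Starting from a we can reach a, b, c, d, e, f. That is one component of size 6.
The largest has 6 vertices.

6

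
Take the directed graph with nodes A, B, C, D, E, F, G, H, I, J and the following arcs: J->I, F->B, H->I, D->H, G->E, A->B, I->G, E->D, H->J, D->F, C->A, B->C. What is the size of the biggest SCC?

6

{D, E, G, H, I, J} are all mutually reachable — one SCC of size 6.
{A, B, C} are all mutually reachable — one SCC of size 3.
{F} is an SCC by itself.
The largest has 6 vertices.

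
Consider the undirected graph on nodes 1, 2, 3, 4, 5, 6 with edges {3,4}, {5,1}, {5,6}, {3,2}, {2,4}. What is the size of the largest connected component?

Starting from 2 we can reach 2, 3, 4. That is one component of size 3.
Starting from 1 we can reach 1, 5, 6. That is one component of size 3.
The largest has 3 vertices.

3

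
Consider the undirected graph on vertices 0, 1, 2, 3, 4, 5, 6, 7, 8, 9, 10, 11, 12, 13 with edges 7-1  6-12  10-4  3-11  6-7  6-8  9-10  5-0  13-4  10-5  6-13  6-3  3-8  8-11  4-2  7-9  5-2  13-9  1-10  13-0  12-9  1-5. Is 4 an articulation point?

Deleting 4 leaves 1 component (was 1) (its neighbors 2, 10, 13 remain connected to each other), so 4 is not a cut vertex.

No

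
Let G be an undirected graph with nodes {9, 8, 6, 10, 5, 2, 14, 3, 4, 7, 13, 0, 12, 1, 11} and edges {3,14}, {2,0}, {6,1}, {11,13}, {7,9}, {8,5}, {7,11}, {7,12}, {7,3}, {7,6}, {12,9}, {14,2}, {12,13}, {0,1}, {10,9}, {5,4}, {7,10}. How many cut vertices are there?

2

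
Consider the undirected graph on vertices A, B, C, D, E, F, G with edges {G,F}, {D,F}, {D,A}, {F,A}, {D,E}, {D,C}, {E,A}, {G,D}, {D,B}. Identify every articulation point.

Removing D increases the component count from 1 to 3, so D is a cut vertex.
By contrast removing E leaves 1 component; it is not a cut vertex. No other vertex is a cut vertex either.

D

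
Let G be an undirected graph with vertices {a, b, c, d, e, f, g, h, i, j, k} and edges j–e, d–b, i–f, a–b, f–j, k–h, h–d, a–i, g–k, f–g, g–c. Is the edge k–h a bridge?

After removing k–h, the path k-g-f-i-a-b-d-h still connects them, so the edge is not a bridge.

No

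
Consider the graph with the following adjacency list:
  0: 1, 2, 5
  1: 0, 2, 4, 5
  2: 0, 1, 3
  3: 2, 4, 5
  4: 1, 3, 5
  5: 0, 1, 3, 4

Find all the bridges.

none

The edges on the cycle 1-0-5-3-4-1 are not bridges since each lies on that cycle.
Every edge lies on some cycle, so there are no bridges.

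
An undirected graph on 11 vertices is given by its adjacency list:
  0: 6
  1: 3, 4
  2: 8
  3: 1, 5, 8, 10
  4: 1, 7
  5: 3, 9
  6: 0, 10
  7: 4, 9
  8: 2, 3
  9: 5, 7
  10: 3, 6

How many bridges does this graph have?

5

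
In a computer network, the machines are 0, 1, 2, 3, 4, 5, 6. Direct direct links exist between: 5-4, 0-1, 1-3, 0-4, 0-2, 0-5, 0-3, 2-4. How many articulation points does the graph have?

1

Removing 0 increases the component count from 2 to 3, so 0 is a cut vertex.
By contrast removing 5 leaves 2 components; it is not a cut vertex. No other vertex is a cut vertex either.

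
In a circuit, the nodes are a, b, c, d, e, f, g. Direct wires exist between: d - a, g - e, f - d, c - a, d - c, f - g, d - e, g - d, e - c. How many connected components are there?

b is isolated — a component by itself.
Starting from a we can reach a, c, d, e, f, g. That is one component of size 6.
Total: 2 components.

2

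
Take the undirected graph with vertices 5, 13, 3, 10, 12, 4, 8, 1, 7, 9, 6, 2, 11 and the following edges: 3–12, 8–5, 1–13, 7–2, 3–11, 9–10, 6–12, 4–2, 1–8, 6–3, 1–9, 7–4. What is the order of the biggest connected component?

Starting from 2 we can reach 2, 4, 7. That is one component of size 3.
Starting from 3 we can reach 3, 6, 11, 12. That is one component of size 4.
Starting from 1 we can reach 1, 5, 8, 9, 10, 13. That is one component of size 6.
The largest has 6 vertices.

6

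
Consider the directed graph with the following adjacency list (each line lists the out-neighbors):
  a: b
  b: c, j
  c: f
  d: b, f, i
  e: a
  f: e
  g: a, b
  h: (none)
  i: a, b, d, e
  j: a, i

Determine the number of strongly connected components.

3

{a, b, c, d, e, f, i, j} are all mutually reachable — one SCC of size 8.
{g} is an SCC by itself.
{h} is an SCC by itself.
That gives 3 strongly connected components.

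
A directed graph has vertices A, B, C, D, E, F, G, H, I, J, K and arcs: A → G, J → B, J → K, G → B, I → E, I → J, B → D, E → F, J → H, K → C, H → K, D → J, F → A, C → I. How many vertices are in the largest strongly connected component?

{A, B, C, D, E, F, G, H, I, J, K} are all mutually reachable — one SCC of size 11.
The largest has 11 vertices.

11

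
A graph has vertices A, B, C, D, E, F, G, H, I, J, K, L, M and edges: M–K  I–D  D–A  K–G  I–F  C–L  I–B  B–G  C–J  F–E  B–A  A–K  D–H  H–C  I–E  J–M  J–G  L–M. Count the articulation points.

Removing I increases the component count from 1 to 2, so I is a cut vertex.
By contrast removing H leaves 1 component; it is not a cut vertex. No other vertex is a cut vertex either.

1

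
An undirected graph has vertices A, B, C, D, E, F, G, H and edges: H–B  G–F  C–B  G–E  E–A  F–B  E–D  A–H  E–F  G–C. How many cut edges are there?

1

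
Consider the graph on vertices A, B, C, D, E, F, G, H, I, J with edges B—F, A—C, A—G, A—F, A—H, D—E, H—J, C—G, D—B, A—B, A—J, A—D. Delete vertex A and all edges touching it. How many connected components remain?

With A gone, the remaining components are: {I}; {C, G}; {H, J}; {B, D, E, F}.
That is 4 components.

4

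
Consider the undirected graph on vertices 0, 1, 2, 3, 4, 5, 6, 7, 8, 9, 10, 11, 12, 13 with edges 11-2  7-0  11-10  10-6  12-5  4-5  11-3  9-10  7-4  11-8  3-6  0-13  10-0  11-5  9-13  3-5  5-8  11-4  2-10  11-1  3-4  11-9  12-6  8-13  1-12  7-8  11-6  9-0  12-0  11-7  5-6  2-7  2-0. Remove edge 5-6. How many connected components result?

1

5 and 6 are still connected via 5-11-6, so the component count stays at 1.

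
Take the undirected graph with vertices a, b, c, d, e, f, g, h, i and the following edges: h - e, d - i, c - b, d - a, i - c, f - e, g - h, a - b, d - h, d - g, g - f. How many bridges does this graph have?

0

The edges on the cycle d-g-f-e-h-d are not bridges since each lies on that cycle.
Every edge lies on some cycle, so there are no bridges.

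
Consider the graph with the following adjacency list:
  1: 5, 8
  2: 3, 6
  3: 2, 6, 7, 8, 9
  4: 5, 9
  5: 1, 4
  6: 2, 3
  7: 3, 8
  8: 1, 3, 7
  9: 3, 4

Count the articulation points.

Removing 3 increases the component count from 1 to 2, so 3 is a cut vertex.
By contrast removing 5 leaves 1 component; it is not a cut vertex. No other vertex is a cut vertex either.

1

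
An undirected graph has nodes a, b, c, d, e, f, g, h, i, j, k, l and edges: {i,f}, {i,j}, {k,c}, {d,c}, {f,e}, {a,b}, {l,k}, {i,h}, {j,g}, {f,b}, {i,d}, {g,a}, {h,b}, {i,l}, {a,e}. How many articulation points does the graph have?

1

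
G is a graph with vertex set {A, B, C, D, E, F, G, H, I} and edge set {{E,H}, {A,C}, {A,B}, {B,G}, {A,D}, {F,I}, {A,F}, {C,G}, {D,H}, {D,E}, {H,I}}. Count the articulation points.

1

Removing A increases the component count from 1 to 2, so A is a cut vertex.
By contrast removing D leaves 1 component; it is not a cut vertex. No other vertex is a cut vertex either.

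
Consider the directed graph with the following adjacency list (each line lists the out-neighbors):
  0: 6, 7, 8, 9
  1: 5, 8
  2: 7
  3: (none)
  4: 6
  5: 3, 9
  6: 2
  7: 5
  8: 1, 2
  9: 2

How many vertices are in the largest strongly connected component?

{2, 5, 7, 9} are all mutually reachable — one SCC of size 4.
{1, 8} are all mutually reachable — one SCC of size 2.
{0} is an SCC by itself.
{3} is an SCC by itself.
{4} is an SCC by itself.
(and 1 more singleton SCC)
The largest has 4 vertices.

4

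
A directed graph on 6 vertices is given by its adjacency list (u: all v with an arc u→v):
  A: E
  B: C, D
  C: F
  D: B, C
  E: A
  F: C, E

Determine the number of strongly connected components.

3

{C, F} are all mutually reachable — one SCC of size 2.
{A, E} are all mutually reachable — one SCC of size 2.
{B, D} are all mutually reachable — one SCC of size 2.
That gives 3 strongly connected components.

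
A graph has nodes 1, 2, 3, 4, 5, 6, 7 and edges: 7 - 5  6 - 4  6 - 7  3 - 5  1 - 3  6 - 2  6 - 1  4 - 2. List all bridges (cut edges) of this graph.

none

The edges on the cycle 6-4-2-6 are not bridges since each lies on that cycle.
Every edge lies on some cycle, so there are no bridges.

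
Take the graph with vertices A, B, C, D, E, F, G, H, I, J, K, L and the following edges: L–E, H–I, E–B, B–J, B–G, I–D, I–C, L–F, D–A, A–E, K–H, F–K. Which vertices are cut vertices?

Removing B increases the component count from 1 to 3, so B is a cut vertex.
Removing E increases the component count from 1 to 2, so E is a cut vertex.
Removing I increases the component count from 1 to 2, so I is a cut vertex.
By contrast removing G leaves 1 component; it is not a cut vertex. No other vertex is a cut vertex either.

B, E, I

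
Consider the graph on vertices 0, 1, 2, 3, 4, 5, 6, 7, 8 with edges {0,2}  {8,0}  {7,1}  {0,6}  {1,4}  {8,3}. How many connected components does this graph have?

5 is isolated — a component by itself.
Starting from 1 we can reach 1, 4, 7. That is one component of size 3.
Starting from 0 we can reach 0, 2, 3, 6, 8. That is one component of size 5.
Total: 3 components.

3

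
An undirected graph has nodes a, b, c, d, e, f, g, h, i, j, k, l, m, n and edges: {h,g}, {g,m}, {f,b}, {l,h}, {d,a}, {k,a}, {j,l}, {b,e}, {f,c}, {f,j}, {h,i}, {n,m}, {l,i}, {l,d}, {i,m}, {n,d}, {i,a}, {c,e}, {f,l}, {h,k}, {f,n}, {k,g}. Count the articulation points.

Removing f increases the component count from 1 to 2, so f is a cut vertex.
By contrast removing c leaves 1 component; it is not a cut vertex. No other vertex is a cut vertex either.

1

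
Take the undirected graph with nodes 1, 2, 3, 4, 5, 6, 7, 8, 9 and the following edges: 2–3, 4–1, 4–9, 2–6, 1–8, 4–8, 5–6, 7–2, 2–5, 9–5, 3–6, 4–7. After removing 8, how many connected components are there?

1

With 8 gone, the remaining components are: {1, 2, 3, 4, 5, 6, 7, 9}.
That is 1 component.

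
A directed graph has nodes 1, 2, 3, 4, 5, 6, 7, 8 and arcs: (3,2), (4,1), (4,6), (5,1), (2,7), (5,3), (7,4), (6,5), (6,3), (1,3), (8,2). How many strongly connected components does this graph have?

2

{1, 2, 3, 4, 5, 6, 7} are all mutually reachable — one SCC of size 7.
{8} is an SCC by itself.
That gives 2 strongly connected components.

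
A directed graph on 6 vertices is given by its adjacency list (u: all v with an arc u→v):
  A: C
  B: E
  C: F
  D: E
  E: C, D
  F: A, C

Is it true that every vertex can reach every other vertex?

There is no directed path from C to D, so the graph is not strongly connected.

No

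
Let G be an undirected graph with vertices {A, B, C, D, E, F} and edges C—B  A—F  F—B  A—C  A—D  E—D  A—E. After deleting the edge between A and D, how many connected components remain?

1

A and D are still connected via A-E-D, so the component count stays at 1.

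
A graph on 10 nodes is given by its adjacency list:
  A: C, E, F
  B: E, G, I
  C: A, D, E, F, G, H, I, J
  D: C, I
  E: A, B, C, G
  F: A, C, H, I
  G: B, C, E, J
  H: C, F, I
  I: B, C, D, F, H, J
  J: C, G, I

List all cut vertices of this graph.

Removing F, for instance, still leaves 1 component. No single vertex removal increases the component count — the graph has no articulation points.

none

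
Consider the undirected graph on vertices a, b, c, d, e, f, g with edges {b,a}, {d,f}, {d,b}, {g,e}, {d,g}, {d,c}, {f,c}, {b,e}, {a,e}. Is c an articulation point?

No

Deleting c leaves 1 component (was 1) (its neighbors d, f remain connected to each other), so c is not a cut vertex.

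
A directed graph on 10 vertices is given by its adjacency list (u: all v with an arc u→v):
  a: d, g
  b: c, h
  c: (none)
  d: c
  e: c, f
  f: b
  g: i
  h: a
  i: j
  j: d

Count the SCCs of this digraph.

{h} is an SCC by itself.
{d} is an SCC by itself.
{f} is an SCC by itself.
{g} is an SCC by itself.
{e} is an SCC by itself.
(and 5 more singleton SCCs)
That gives 10 strongly connected components.

10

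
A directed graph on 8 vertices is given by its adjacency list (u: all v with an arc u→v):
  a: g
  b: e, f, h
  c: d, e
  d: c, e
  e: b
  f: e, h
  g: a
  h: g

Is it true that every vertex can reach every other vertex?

No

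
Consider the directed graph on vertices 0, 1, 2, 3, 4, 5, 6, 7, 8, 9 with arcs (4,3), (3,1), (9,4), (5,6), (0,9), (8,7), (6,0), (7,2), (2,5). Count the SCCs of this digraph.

10

{1} is an SCC by itself.
{0} is an SCC by itself.
{8} is an SCC by itself.
{2} is an SCC by itself.
{7} is an SCC by itself.
(and 5 more singleton SCCs)
That gives 10 strongly connected components.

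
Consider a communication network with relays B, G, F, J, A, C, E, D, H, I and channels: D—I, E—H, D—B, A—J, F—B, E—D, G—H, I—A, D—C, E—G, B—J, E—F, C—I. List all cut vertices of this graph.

Removing E increases the component count from 1 to 2, so E is a cut vertex.
By contrast removing D leaves 1 component; it is not a cut vertex. No other vertex is a cut vertex either.

E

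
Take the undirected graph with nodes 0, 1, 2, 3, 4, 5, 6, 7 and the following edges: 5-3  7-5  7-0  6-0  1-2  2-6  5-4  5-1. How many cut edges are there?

2

The edges on the cycle 7-5-1-2-6-0-7 are not bridges since each lies on that cycle.
But removing 5-3 disconnects 5 from 3; removing 5-4 disconnects 5 from 4 — these are bridges.
That makes 2 bridges.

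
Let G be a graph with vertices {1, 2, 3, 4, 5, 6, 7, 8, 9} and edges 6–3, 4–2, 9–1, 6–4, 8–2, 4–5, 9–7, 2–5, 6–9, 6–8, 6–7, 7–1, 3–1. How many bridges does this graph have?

The edges on the cycle 6-8-2-5-4-6 are not bridges since each lies on that cycle.
Every edge lies on some cycle, so there are no bridges.

0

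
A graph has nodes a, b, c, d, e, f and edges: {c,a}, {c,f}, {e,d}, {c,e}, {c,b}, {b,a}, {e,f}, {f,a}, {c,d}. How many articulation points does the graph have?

Removing e, for instance, still leaves 1 component. No single vertex removal increases the component count — the graph has no articulation points.

0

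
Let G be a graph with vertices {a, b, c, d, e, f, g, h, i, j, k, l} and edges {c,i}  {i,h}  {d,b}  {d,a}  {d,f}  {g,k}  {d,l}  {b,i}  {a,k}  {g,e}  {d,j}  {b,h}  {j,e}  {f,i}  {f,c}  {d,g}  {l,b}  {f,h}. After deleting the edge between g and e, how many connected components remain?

1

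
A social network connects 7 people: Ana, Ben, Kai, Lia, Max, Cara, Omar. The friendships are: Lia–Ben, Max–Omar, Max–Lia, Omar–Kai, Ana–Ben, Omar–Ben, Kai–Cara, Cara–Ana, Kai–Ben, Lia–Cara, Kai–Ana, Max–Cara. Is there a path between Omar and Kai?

From Omar we can reach Ana, Ben, Kai, Lia, Max, Cara, Omar, which includes Kai.

Yes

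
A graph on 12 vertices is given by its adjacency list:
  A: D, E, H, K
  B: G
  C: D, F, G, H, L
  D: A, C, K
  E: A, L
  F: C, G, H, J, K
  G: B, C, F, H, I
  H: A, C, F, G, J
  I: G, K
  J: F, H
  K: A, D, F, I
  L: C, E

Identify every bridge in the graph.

B-G

The edges on the cycle C-D-A-E-L-C are not bridges since each lies on that cycle.
But removing B-G disconnects B from G — this is a bridge.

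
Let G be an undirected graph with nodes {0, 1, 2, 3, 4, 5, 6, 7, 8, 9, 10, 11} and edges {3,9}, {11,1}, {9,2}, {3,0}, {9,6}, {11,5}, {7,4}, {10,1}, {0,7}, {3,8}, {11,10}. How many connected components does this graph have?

2

Starting from 1 we can reach 1, 5, 10, 11. That is one component of size 4.
Starting from 0 we can reach 0, 2, 3, 4, 6, 7, 8, 9. That is one component of size 8.
Total: 2 components.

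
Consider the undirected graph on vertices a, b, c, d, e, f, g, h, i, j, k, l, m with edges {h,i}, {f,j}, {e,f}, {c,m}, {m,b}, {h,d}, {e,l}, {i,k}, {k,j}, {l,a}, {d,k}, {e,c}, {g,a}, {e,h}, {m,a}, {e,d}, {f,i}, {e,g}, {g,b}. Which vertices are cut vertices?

Removing e increases the component count from 1 to 2, so e is a cut vertex.
By contrast removing h leaves 1 component; it is not a cut vertex. No other vertex is a cut vertex either.

e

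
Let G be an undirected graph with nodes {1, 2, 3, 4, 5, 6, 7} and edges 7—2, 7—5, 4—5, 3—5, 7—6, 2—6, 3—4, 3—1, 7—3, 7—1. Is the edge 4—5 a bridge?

No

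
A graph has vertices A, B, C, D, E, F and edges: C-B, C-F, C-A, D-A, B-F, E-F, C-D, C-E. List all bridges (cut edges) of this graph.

none

The edges on the cycle C-D-A-C are not bridges since each lies on that cycle.
Every edge lies on some cycle, so there are no bridges.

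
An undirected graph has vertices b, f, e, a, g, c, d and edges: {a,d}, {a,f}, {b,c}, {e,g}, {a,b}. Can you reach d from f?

From f we can reach a, b, c, d, f, which includes d.

Yes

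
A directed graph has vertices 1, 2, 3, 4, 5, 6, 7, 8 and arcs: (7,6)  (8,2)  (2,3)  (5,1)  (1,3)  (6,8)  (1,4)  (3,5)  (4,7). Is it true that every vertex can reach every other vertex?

From 5 we can reach every vertex (1, 2, 3, 4, 5, 6, 7, 8), and every vertex can reach 5 (1, 2, 3, 4, 5, 6, 7, 8). So the whole graph is one strongly connected component.

Yes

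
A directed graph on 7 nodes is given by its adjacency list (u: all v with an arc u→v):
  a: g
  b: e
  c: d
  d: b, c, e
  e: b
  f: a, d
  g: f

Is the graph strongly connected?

No

There is no directed path from d to f, so the graph is not strongly connected.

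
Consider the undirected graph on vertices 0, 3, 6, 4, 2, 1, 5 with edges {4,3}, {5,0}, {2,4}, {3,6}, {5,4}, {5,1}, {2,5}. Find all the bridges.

0-5, 1-5, 3-4, 3-6

The edges on the cycle 2-5-4-2 are not bridges since each lies on that cycle.
But removing 4-3 disconnects 4 from 3; removing 5-1 disconnects 5 from 1; removing 5-0 disconnects 5 from 0; removing 3-6 disconnects 3 from 6 — these are bridges.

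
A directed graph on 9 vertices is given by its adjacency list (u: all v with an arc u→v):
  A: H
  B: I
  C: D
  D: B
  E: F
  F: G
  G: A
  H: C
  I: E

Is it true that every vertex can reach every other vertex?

Yes

From H we can reach every vertex (A, B, C, D, E, F, G, H, I), and every vertex can reach H (A, B, C, D, E, F, G, H, I). So the whole graph is one strongly connected component.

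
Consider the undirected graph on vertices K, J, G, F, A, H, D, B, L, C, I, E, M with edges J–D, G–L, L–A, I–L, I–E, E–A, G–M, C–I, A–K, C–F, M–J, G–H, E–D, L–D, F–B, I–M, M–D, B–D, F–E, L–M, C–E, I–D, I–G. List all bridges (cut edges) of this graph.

A-K, G-H

The edges on the cycle C-F-B-D-L-I-C are not bridges since each lies on that cycle.
But removing A–K disconnects A from K; removing H–G disconnects H from G — these are bridges.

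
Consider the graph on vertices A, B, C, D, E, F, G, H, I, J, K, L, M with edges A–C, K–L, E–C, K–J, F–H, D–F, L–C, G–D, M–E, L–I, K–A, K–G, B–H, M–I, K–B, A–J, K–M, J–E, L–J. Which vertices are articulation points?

Removing K increases the component count from 1 to 2, so K is a cut vertex.
By contrast removing H leaves 1 component; it is not a cut vertex. No other vertex is a cut vertex either.

K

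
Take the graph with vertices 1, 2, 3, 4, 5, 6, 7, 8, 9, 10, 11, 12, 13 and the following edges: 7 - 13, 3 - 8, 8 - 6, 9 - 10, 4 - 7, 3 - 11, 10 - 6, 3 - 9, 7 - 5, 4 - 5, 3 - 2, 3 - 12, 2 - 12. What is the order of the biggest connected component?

8

1 is isolated — a component by itself.
Starting from 4 we can reach 4, 5, 7, 13. That is one component of size 4.
Starting from 2 we can reach 2, 3, 6, 8, 9, 10, 11, 12. That is one component of size 8.
The largest has 8 vertices.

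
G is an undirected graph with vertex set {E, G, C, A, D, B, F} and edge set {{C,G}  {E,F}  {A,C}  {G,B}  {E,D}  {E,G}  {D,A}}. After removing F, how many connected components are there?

With F gone, the remaining components are: {A, B, C, D, E, G}.
That is 1 component.

1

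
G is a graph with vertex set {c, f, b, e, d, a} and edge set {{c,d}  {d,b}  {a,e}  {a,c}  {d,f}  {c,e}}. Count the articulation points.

Removing c increases the component count from 1 to 2, so c is a cut vertex.
Removing d increases the component count from 1 to 3, so d is a cut vertex.
By contrast removing a leaves 1 component; it is not a cut vertex. No other vertex is a cut vertex either.

2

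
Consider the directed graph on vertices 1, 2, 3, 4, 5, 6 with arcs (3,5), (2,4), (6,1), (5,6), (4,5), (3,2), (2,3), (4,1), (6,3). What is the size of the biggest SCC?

{2, 3, 4, 5, 6} are all mutually reachable — one SCC of size 5.
{1} is an SCC by itself.
The largest has 5 vertices.

5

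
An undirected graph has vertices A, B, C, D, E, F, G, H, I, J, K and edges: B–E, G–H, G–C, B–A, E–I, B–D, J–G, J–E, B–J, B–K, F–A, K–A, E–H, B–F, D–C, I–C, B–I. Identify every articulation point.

Removing B increases the component count from 1 to 2, so B is a cut vertex.
By contrast removing H leaves 1 component; it is not a cut vertex. No other vertex is a cut vertex either.

B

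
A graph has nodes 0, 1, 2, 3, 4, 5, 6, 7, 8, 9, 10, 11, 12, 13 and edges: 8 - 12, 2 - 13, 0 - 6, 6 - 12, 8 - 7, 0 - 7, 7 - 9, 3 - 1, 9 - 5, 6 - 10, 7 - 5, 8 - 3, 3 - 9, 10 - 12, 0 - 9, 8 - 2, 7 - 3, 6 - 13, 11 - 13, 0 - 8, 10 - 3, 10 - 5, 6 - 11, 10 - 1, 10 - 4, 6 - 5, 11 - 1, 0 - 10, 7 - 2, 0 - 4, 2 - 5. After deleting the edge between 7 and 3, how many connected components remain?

7 and 3 are still connected via 7-8-3, so the component count stays at 1.

1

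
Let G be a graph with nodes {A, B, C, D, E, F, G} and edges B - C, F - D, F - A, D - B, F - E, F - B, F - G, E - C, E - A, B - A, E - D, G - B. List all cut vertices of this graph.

Removing F, for instance, still leaves 1 component. No single vertex removal increases the component count — the graph has no articulation points.

none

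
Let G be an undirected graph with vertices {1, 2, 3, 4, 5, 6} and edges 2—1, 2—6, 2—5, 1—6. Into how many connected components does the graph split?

4 is isolated — a component by itself.
3 is isolated — a component by itself.
Starting from 1 we can reach 1, 2, 5, 6. That is one component of size 4.
Total: 3 components.

3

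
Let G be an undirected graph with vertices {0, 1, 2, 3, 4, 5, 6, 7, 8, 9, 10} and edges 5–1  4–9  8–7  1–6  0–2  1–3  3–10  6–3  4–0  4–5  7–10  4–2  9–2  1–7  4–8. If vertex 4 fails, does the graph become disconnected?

Deleting 4 raises the number of components from 1 to 2, so 4 is a cut vertex.

Yes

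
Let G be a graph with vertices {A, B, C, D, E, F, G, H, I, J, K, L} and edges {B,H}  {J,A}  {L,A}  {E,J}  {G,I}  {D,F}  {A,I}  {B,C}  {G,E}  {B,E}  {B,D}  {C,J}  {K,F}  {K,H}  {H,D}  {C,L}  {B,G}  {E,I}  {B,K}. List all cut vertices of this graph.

B

Removing B increases the component count from 1 to 2, so B is a cut vertex.
By contrast removing D leaves 1 component; it is not a cut vertex. No other vertex is a cut vertex either.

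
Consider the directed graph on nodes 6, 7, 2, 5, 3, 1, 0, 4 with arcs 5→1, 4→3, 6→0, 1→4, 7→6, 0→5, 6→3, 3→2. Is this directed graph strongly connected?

There is no directed path from 2 to 6, so the graph is not strongly connected.

No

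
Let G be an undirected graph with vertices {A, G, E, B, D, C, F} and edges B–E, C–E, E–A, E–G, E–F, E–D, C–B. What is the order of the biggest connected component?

Starting from A we can reach A, B, C, D, E, F, G. That is one component of size 7.
The largest has 7 vertices.

7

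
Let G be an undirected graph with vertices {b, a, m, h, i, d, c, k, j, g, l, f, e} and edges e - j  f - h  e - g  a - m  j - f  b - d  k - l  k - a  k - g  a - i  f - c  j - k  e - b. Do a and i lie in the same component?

Yes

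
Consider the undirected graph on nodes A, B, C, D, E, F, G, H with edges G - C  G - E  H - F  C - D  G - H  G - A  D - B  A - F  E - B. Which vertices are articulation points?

Removing G increases the component count from 1 to 2, so G is a cut vertex.
By contrast removing H leaves 1 component; it is not a cut vertex. No other vertex is a cut vertex either.

G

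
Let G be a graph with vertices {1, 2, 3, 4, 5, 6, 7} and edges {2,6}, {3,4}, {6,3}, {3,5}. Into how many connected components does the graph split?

3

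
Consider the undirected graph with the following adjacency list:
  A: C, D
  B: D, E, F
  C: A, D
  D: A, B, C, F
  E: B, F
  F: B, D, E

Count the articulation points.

Removing D increases the component count from 1 to 2, so D is a cut vertex.
By contrast removing E leaves 1 component; it is not a cut vertex. No other vertex is a cut vertex either.

1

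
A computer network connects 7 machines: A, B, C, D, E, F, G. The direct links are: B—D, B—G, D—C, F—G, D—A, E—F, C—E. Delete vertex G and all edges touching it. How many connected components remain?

1

With G gone, the remaining components are: {A, B, C, D, E, F}.
That is 1 component.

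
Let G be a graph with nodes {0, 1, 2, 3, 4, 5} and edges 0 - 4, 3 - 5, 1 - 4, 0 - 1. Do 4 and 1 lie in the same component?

From 4 we can reach 0, 1, 4, which includes 1.

Yes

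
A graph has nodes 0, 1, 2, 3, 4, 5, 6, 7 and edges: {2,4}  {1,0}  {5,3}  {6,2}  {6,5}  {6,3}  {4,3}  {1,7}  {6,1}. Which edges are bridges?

The edges on the cycle 6-2-4-3-5-6 are not bridges since each lies on that cycle.
But removing 7–1 disconnects 7 from 1; removing 6–1 disconnects 6 from 1; removing 0–1 disconnects 0 from 1 — these are bridges.

0-1, 1-6, 1-7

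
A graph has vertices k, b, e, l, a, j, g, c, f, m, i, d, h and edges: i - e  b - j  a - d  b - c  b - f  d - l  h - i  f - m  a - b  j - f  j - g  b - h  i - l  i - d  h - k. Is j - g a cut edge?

Yes

Removing j - g leaves no path between j and g: the component count goes from 1 to 2. So it is a bridge.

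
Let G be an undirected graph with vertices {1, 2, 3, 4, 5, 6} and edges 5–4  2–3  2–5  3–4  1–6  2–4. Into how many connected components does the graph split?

Starting from 1 we can reach 1, 6. That is one component of size 2.
Starting from 2 we can reach 2, 3, 4, 5. That is one component of size 4.
Total: 2 components.

2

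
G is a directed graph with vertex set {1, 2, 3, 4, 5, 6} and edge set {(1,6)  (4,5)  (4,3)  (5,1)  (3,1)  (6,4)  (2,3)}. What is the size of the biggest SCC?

5

{1, 3, 4, 5, 6} are all mutually reachable — one SCC of size 5.
{2} is an SCC by itself.
The largest has 5 vertices.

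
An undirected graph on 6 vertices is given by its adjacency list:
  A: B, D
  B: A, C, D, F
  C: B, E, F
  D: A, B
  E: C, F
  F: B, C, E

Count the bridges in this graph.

The edges on the cycle B-D-A-B are not bridges since each lies on that cycle.
Every edge lies on some cycle, so there are no bridges.

0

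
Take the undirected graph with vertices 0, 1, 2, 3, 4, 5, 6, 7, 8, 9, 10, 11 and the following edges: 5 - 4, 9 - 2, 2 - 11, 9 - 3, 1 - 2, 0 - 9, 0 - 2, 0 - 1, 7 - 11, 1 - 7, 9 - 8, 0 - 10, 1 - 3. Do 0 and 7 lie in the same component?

Yes

From 0 we can reach 0, 1, 2, 3, 7, 8, 9, 10, 11, which includes 7.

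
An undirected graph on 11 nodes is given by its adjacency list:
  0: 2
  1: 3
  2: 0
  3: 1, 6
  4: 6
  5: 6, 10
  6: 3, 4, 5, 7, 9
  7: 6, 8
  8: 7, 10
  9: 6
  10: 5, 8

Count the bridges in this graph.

5

The edges on the cycle 6-7-8-10-5-6 are not bridges since each lies on that cycle.
But removing 6-9 disconnects 6 from 9; removing 2-0 disconnects 2 from 0; removing 6-4 disconnects 6 from 4; removing 6-3 disconnects 6 from 3 — these are bridges.
In total 5 edges are bridges.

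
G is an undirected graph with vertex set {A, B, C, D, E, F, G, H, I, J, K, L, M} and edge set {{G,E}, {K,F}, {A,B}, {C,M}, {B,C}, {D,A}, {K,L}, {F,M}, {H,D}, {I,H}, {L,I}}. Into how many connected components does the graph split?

3

J is isolated — a component by itself.
Starting from E we can reach E, G. That is one component of size 2.
Starting from A we can reach A, B, C, D, F, H, I, K, L, M. That is one component of size 10.
Total: 3 components.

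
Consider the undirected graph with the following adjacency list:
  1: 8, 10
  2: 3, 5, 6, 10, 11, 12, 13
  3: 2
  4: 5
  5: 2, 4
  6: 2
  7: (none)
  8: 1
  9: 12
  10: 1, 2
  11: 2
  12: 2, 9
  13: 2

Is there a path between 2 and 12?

From 2 we can reach 1, 2, 3, 4, 5, 6, 8, 9, 10, 11, 12, 13, which includes 12.

Yes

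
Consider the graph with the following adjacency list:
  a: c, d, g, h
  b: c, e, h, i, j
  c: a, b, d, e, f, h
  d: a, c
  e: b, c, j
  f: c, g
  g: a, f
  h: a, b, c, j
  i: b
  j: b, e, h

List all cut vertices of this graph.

b

Removing b increases the component count from 1 to 2, so b is a cut vertex.
By contrast removing i leaves 1 component; it is not a cut vertex. No other vertex is a cut vertex either.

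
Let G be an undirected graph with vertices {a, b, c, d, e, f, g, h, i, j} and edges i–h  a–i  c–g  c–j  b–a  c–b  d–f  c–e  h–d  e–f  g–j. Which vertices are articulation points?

c

Removing c increases the component count from 1 to 2, so c is a cut vertex.
By contrast removing j leaves 1 component; it is not a cut vertex. No other vertex is a cut vertex either.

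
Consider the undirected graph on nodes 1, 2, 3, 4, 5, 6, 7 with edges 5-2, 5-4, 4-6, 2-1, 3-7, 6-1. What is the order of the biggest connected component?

Starting from 3 we can reach 3, 7. That is one component of size 2.
Starting from 1 we can reach 1, 2, 4, 5, 6. That is one component of size 5.
The largest has 5 vertices.

5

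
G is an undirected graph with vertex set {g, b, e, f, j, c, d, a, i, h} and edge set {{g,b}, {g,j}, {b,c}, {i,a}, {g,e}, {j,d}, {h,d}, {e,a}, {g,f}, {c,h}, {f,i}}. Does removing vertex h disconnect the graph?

No

Deleting h leaves 1 component (was 1) (its neighbors c, d remain connected to each other), so h is not a cut vertex.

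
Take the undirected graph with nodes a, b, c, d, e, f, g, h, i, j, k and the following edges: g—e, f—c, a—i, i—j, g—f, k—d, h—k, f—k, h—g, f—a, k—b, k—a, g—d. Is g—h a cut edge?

After removing g—h, the path g-f-k-h still connects them, so the edge is not a bridge.

No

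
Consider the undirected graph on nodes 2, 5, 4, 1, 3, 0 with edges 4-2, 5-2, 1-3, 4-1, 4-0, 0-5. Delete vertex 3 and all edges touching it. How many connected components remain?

1

With 3 gone, the remaining components are: {0, 1, 2, 4, 5}.
That is 1 component.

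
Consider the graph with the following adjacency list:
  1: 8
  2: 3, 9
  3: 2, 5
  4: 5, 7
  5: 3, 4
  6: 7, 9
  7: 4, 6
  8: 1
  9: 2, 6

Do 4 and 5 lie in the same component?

Yes

From 4 we can reach 2, 3, 4, 5, 6, 7, 9, which includes 5.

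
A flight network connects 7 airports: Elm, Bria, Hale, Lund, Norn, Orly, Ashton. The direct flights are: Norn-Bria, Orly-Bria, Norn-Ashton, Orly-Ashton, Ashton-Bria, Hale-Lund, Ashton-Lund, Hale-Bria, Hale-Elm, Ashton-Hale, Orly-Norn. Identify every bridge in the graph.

Elm-Hale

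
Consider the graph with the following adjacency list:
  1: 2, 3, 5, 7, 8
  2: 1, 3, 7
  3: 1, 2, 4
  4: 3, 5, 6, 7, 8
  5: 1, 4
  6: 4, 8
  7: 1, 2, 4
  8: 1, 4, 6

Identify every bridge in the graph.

The edges on the cycle 4-6-8-4 are not bridges since each lies on that cycle.
Every edge lies on some cycle, so there are no bridges.

none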